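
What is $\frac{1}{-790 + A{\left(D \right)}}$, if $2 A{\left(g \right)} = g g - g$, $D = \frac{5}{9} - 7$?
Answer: $- \frac{81}{62047} \approx -0.0013055$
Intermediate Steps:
$D = - \frac{58}{9}$ ($D = 5 \cdot \frac{1}{9} - 7 = \frac{5}{9} - 7 = - \frac{58}{9} \approx -6.4444$)
$A{\left(g \right)} = \frac{g^{2}}{2} - \frac{g}{2}$ ($A{\left(g \right)} = \frac{g g - g}{2} = \frac{g^{2} - g}{2} = \frac{g^{2}}{2} - \frac{g}{2}$)
$\frac{1}{-790 + A{\left(D \right)}} = \frac{1}{-790 + \frac{1}{2} \left(- \frac{58}{9}\right) \left(-1 - \frac{58}{9}\right)} = \frac{1}{-790 + \frac{1}{2} \left(- \frac{58}{9}\right) \left(- \frac{67}{9}\right)} = \frac{1}{-790 + \frac{1943}{81}} = \frac{1}{- \frac{62047}{81}} = - \frac{81}{62047}$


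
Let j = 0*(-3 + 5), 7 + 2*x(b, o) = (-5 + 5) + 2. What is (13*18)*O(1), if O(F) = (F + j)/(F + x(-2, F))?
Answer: -156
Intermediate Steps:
x(b, o) = -5/2 (x(b, o) = -7/2 + ((-5 + 5) + 2)/2 = -7/2 + (0 + 2)/2 = -7/2 + (½)*2 = -7/2 + 1 = -5/2)
j = 0 (j = 0*2 = 0)
O(F) = F/(-5/2 + F) (O(F) = (F + 0)/(F - 5/2) = F/(-5/2 + F))
(13*18)*O(1) = (13*18)*(2*1/(-5 + 2*1)) = 234*(2*1/(-5 + 2)) = 234*(2*1/(-3)) = 234*(2*1*(-⅓)) = 234*(-⅔) = -156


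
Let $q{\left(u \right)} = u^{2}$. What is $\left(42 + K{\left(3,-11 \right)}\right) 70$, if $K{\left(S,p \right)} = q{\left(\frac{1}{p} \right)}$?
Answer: $\frac{355810}{121} \approx 2940.6$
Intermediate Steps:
$K{\left(S,p \right)} = \frac{1}{p^{2}}$ ($K{\left(S,p \right)} = \left(\frac{1}{p}\right)^{2} = \frac{1}{p^{2}}$)
$\left(42 + K{\left(3,-11 \right)}\right) 70 = \left(42 + \frac{1}{121}\right) 70 = \frac{5083}{121} \cdot 70 = \frac{355810}{121}$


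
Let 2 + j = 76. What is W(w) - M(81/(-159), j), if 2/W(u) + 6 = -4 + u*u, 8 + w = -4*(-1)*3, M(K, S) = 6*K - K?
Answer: 458/159 ≈ 2.8805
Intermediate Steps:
j = 74 (j = -2 + 76 = 74)
M(K, S) = 5*K
w = 4 (w = -8 - 4*(-1)*3 = -8 + 4*3 = -8 + 12 = 4)
W(u) = 2/(-10 + u²) (W(u) = 2/(-6 + (-4 + u*u)) = 2/(-6 + (-4 + u²)) = 2/(-10 + u²))
W(w) - M(81/(-159), j) = 2/(-10 + 4²) - 5*81/(-159) = 2/(-10 + 16) - 5*81*(-1/159) = 2/6 - 5*(-27)/53 = 2*(⅙) - 1*(-135/53) = ⅓ + 135/53 = 458/159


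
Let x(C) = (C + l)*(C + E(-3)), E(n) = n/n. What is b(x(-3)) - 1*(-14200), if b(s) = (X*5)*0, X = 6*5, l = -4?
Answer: 14200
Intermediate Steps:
E(n) = 1
X = 30
x(C) = (1 + C)*(-4 + C) (x(C) = (C - 4)*(C + 1) = (-4 + C)*(1 + C) = (1 + C)*(-4 + C))
b(s) = 0 (b(s) = (30*5)*0 = 150*0 = 0)
b(x(-3)) - 1*(-14200) = 0 - 1*(-14200) = 0 + 14200 = 14200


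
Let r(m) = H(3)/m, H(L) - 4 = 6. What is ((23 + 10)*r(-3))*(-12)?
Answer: 1320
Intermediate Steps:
H(L) = 10 (H(L) = 4 + 6 = 10)
r(m) = 10/m
((23 + 10)*r(-3))*(-12) = ((23 + 10)*(10/(-3)))*(-12) = (33*(10*(-1/3)))*(-12) = (33*(-10/3))*(-12) = -110*(-12) = 1320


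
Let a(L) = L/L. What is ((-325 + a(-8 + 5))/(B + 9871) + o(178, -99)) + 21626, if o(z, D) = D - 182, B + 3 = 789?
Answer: 227473341/10657 ≈ 21345.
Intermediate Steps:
a(L) = 1
B = 786 (B = -3 + 789 = 786)
o(z, D) = -182 + D
((-325 + a(-8 + 5))/(B + 9871) + o(178, -99)) + 21626 = ((-325 + 1)/(786 + 9871) + (-182 - 99)) + 21626 = (-324/10657 - 281) + 21626 = -2994941/10657 + 21626 = 227473341/10657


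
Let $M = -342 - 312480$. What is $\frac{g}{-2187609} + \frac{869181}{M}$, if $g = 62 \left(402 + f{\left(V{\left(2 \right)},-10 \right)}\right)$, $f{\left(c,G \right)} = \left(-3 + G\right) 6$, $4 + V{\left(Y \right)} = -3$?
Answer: $- \frac{211968016285}{76036913622} \approx -2.7877$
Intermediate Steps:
$V{\left(Y \right)} = -7$ ($V{\left(Y \right)} = -4 - 3 = -7$)
$f{\left(c,G \right)} = -18 + 6 G$
$g = 20088$ ($g = 62 \left(402 + \left(-18 + 6 \left(-10\right)\right)\right) = 62 \left(402 - 78\right) = 62 \cdot 324 = 20088$)
$M = -312822$ ($M = -342 - 312480 = -312822$)
$\frac{g}{-2187609} + \frac{869181}{M} = \frac{20088}{-2187609} + \frac{869181}{-312822} = 20088 \left(- \frac{1}{2187609}\right) + 869181 \left(- \frac{1}{312822}\right) = - \frac{6696}{729203} - \frac{289727}{104274} = - \frac{211968016285}{76036913622}$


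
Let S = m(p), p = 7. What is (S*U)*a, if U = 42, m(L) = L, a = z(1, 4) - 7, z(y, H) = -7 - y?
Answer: -4410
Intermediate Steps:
a = -15 (a = (-7 - 1*1) - 7 = (-7 - 1) - 7 = -8 - 7 = -15)
S = 7
(S*U)*a = (7*42)*(-15) = 294*(-15) = -4410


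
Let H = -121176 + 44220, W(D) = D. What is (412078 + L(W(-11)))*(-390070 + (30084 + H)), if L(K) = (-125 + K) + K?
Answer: -179989955002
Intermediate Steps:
L(K) = -125 + 2*K
H = -76956
(412078 + L(W(-11)))*(-390070 + (30084 + H)) = (412078 + (-125 + 2*(-11)))*(-390070 + (30084 - 76956)) = (412078 + (-125 - 22))*(-390070 - 46872) = (412078 - 147)*(-436942) = 411931*(-436942) = -179989955002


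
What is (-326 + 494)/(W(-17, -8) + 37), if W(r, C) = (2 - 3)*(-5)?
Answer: 4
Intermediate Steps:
W(r, C) = 5 (W(r, C) = -1*(-5) = 5)
(-326 + 494)/(W(-17, -8) + 37) = (-326 + 494)/(5 + 37) = 168/42 = 168*(1/42) = 4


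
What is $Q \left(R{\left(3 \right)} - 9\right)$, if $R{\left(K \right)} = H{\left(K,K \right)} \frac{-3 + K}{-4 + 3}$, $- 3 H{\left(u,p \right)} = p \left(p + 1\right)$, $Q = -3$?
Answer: $27$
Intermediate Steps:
$H{\left(u,p \right)} = - \frac{p \left(1 + p\right)}{3}$ ($H{\left(u,p \right)} = - \frac{p \left(p + 1\right)}{3} = - \frac{p \left(1 + p\right)}{3}$)
$R{\left(K \right)} = - \frac{K \left(1 + K\right) \left(3 - K\right)}{3}$ ($R{\left(K \right)} = - \frac{K \left(1 + K\right)}{3} \frac{-3 + K}{-4 + 3} = - \frac{K \left(1 + K\right)}{3} \frac{-3 + K}{-1} = - \frac{K \left(1 + K\right)}{3} \left(-3 + K\right) \left(-1\right) = - \frac{K \left(1 + K\right)}{3} \left(3 - K\right) = - \frac{K \left(1 + K\right) \left(3 - K\right)}{3}$)
$Q \left(R{\left(3 \right)} - 9\right) = - 3 \left(\frac{1}{3} \cdot 3 \left(1 + 3\right) \left(-3 + 3\right) - 9\right) = - 3 \left(\frac{1}{3} \cdot 3 \cdot 4 \cdot 0 - 9\right) = - 3 \left(0 - 9\right) = \left(-3\right) \left(-9\right) = 27$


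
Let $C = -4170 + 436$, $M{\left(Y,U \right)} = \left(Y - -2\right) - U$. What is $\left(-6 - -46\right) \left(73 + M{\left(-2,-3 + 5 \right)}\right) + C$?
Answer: $-894$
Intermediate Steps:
$M{\left(Y,U \right)} = 2 + Y - U$ ($M{\left(Y,U \right)} = \left(Y + 2\right) - U = \left(2 + Y\right) - U = 2 + Y - U$)
$C = -3734$
$\left(-6 - -46\right) \left(73 + M{\left(-2,-3 + 5 \right)}\right) + C = \left(-6 - -46\right) \left(73 - 2\right) - 3734 = \left(-6 + 46\right) \left(73 - 2\right) - 3734 = 40 \left(73 - 2\right) - 3734 = 40 \cdot 71 - 3734 = 2840 - 3734 = -894$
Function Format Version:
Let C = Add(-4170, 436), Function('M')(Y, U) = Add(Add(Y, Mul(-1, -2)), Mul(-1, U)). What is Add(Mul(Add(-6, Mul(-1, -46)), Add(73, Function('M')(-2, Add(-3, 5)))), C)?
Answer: -894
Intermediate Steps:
Function('M')(Y, U) = Add(2, Y, Mul(-1, U)) (Function('M')(Y, U) = Add(Add(Y, 2), Mul(-1, U)) = Add(Add(2, Y), Mul(-1, U)) = Add(2, Y, Mul(-1, U)))
C = -3734
Add(Mul(Add(-6, Mul(-1, -46)), Add(73, Function('M')(-2, Add(-3, 5)))), C) = Add(Mul(Add(-6, Mul(-1, -46)), Add(73, Add(2, -2, Mul(-1, Add(-3, 5))))), -3734) = Add(Mul(Add(-6, 46), Add(73, Add(2, -2, Mul(-1, 2)))), -3734) = Add(Mul(40, Add(73, Add(2, -2, -2))), -3734) = Add(Mul(40, Add(73, -2)), -3734) = Add(Mul(40, 71), -3734) = Add(2840, -3734) = -894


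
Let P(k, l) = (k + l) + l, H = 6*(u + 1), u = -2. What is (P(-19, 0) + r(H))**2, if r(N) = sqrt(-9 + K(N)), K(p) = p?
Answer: (19 - I*sqrt(15))**2 ≈ 346.0 - 147.17*I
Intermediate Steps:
H = -6 (H = 6*(-2 + 1) = 6*(-1) = -6)
r(N) = sqrt(-9 + N)
P(k, l) = k + 2*l
(P(-19, 0) + r(H))**2 = ((-19 + 2*0) + sqrt(-9 - 6))**2 = ((-19 + 0) + sqrt(-15))**2 = (-19 + I*sqrt(15))**2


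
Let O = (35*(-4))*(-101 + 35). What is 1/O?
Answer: 1/9240 ≈ 0.00010823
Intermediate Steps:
O = 9240 (O = -140*(-66) = 9240)
1/O = 1/9240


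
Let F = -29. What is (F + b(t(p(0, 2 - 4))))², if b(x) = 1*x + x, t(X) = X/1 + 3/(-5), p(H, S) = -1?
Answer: 25921/25 ≈ 1036.8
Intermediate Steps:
t(X) = -⅗ + X (t(X) = X*1 + 3*(-⅕) = X - ⅗ = -⅗ + X)
b(x) = 2*x (b(x) = x + x = 2*x)
(F + b(t(p(0, 2 - 4))))² = (-29 + 2*(-⅗ - 1))² = (-29 + 2*(-8/5))² = (-29 - 16/5)² = (-161/5)² = 25921/25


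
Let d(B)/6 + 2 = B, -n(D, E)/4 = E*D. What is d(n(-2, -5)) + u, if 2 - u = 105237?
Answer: -105487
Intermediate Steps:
n(D, E) = -4*D*E (n(D, E) = -4*E*D = -4*D*E)
d(B) = -12 + 6*B
u = -105235 (u = 2 - 1*105237 = 2 - 105237 = -105235)
d(n(-2, -5)) + u = (-12 + 6*(-4*(-2)*(-5))) - 105235 = (-12 + 6*(-40)) - 105235 = (-12 - 240) - 105235 = -252 - 105235 = -105487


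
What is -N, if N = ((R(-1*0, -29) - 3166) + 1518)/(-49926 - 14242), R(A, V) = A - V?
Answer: -1619/64168 ≈ -0.025231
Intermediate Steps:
N = 1619/64168 (N = (((-1*0 - 1*(-29)) - 3166) + 1518)/(-49926 - 14242) = (((0 + 29) - 3166) + 1518)/(-64168) = ((29 - 3166) + 1518)*(-1/64168) = (-3137 + 1518)*(-1/64168) = -1619*(-1/64168) = 1619/64168 ≈ 0.025231)
-N = -1*1619/64168 = -1619/64168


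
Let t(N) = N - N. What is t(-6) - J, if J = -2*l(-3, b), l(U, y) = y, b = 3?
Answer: 6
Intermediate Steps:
t(N) = 0
J = -6 (J = -2*3 = -6)
t(-6) - J = 0 - 1*(-6) = 0 + 6 = 6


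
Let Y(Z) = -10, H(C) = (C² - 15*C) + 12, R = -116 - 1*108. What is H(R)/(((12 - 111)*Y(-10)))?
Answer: 2434/45 ≈ 54.089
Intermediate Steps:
R = -224 (R = -116 - 108 = -224)
H(C) = 12 + C² - 15*C
H(R)/(((12 - 111)*Y(-10))) = (12 + (-224)² - 15*(-224))/(((12 - 111)*(-10))) = (12 + 50176 + 3360)/((-99*(-10))) = 53548/990 = 53548*(1/990) = 2434/45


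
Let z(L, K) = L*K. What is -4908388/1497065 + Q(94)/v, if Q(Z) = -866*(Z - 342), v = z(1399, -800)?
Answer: -72687368819/20943939350 ≈ -3.4706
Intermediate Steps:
z(L, K) = K*L
v = -1119200 (v = -800*1399 = -1119200)
Q(Z) = 296172 - 866*Z (Q(Z) = -866*(-342 + Z) = 296172 - 866*Z)
-4908388/1497065 + Q(94)/v = -4908388/1497065 + (296172 - 866*94)/(-1119200) = -4908388*1/1497065 + (296172 - 81404)*(-1/1119200) = -4908388/1497065 + 214768*(-1/1119200) = -4908388/1497065 - 13423/69950 = -72687368819/20943939350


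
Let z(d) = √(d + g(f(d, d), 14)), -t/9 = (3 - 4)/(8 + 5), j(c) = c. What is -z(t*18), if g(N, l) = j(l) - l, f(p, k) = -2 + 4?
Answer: -9*√26/13 ≈ -3.5301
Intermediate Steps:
f(p, k) = 2
t = 9/13 (t = -9*(3 - 4)/(8 + 5) = -(-9)/13 = -9*(-1/13) = 9/13 ≈ 0.69231)
g(N, l) = 0 (g(N, l) = l - l = 0)
z(d) = √d (z(d) = √(d + 0) = √d)
-z(t*18) = -√((9/13)*18) = -√(162/13) = -9*√26/13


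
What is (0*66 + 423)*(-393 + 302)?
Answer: -38493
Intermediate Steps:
(0*66 + 423)*(-393 + 302) = (0 + 423)*(-91) = 423*(-91) = -38493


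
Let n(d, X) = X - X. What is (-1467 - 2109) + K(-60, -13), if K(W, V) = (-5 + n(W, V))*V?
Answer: -3511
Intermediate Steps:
n(d, X) = 0
K(W, V) = -5*V (K(W, V) = (-5 + 0)*V = -5*V)
(-1467 - 2109) + K(-60, -13) = (-1467 - 2109) - 5*(-13) = -3576 + 65 = -3511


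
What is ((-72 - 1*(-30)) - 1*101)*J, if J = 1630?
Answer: -233090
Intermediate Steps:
((-72 - 1*(-30)) - 1*101)*J = ((-72 - 1*(-30)) - 1*101)*1630 = ((-72 + 30) - 101)*1630 = (-42 - 101)*1630 = -143*1630 = -233090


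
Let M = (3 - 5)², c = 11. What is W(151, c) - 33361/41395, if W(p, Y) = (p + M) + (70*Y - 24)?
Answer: 37263534/41395 ≈ 900.19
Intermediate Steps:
M = 4 (M = (-2)² = 4)
W(p, Y) = -20 + p + 70*Y (W(p, Y) = (p + 4) + (70*Y - 24) = (4 + p) + (-24 + 70*Y) = -20 + p + 70*Y)
W(151, c) - 33361/41395 = (-20 + 151 + 70*11) - 33361/41395 = (-20 + 151 + 770) - 33361*1/41395 = 901 - 33361/41395 = 37263534/41395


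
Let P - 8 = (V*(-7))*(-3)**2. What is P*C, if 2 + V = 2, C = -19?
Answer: -152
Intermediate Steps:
V = 0 (V = -2 + 2 = 0)
P = 8 (P = 8 + (0*(-7))*(-3)**2 = 8 + 0*9 = 8 + 0 = 8)
P*C = 8*(-19) = -152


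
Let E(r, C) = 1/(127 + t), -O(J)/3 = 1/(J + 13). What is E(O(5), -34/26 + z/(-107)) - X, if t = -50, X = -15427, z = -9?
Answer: 1187880/77 ≈ 15427.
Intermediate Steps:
O(J) = -3/(13 + J) (O(J) = -3/(J + 13) = -3/(13 + J))
E(r, C) = 1/77 (E(r, C) = 1/(127 - 50) = 1/77)
E(O(5), -34/26 + z/(-107)) - X = 1/77 - 1*(-15427) = 1/77 + 15427 = 1187880/77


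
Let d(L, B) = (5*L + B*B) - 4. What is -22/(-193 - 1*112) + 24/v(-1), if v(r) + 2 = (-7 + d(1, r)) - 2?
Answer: -2374/915 ≈ -2.5945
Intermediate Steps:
d(L, B) = -4 + B**2 + 5*L (d(L, B) = (5*L + B**2) - 4 = (B**2 + 5*L) - 4 = -4 + B**2 + 5*L)
v(r) = -10 + r**2 (v(r) = -2 + ((-7 + (-4 + r**2 + 5*1)) - 2) = -2 + ((-7 + (-4 + r**2 + 5)) - 2) = -2 + ((-7 + (1 + r**2)) - 2) = -2 + ((-6 + r**2) - 2) = -2 + (-8 + r**2) = -10 + r**2)
-22/(-193 - 1*112) + 24/v(-1) = -22/(-193 - 1*112) + 24/(-10 + (-1)**2) = -22/(-193 - 112) + 24/(-10 + 1) = -22/(-305) + 24/(-9) = -22*(-1/305) + 24*(-1/9) = 22/305 - 8/3 = -2374/915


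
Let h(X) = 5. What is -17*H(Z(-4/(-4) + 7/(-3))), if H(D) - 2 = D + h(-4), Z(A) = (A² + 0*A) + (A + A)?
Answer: -935/9 ≈ -103.89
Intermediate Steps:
Z(A) = A² + 2*A (Z(A) = (A² + 0) + 2*A = A² + 2*A)
H(D) = 7 + D (H(D) = 2 + (D + 5) = 2 + (5 + D) = 7 + D)
-17*H(Z(-4/(-4) + 7/(-3))) = -17*(7 + (-4/(-4) + 7/(-3))*(2 + (-4/(-4) + 7/(-3)))) = -17*(7 + (-4*(-¼) + 7*(-⅓))*(2 + (-4*(-¼) + 7*(-⅓)))) = -17*(7 + (1 - 7/3)*(2 + (1 - 7/3))) = -17*(7 - 4*(2 - 4/3)/3) = -17*(7 - 4/3*⅔) = -17*(7 - 8/9) = -17*55/9 = -935/9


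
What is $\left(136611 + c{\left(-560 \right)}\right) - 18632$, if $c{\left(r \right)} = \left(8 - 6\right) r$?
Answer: $116859$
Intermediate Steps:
$c{\left(r \right)} = 2 r$
$\left(136611 + c{\left(-560 \right)}\right) - 18632 = \left(136611 + 2 \left(-560\right)\right) - 18632 = \left(136611 - 1120\right) - 18632 = 135491 - 18632 = 116859$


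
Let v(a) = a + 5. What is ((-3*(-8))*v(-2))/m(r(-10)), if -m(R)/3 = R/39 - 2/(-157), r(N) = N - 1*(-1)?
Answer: 48984/445 ≈ 110.08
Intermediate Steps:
v(a) = 5 + a
r(N) = 1 + N (r(N) = N + 1 = 1 + N)
m(R) = -6/157 - R/13 (m(R) = -3*(R/39 - 2/(-157)) = -3*(R*(1/39) - 2*(-1/157)) = -3*(R/39 + 2/157) = -3*(2/157 + R/39) = -6/157 - R/13)
((-3*(-8))*v(-2))/m(r(-10)) = ((-3*(-8))*(5 - 2))/(-6/157 - (1 - 10)/13) = (24*3)/(-6/157 - 1/13*(-9)) = 72/(-6/157 + 9/13) = 72/(1335/2041) = 72*(2041/1335) = 48984/445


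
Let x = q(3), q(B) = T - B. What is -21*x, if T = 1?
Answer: 42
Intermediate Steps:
q(B) = 1 - B
x = -2 (x = 1 - 1*3 = 1 - 3 = -2)
-21*x = -21*(-2) = 42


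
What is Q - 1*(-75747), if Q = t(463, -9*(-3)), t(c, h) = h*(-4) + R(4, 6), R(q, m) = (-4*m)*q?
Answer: 75543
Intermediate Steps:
R(q, m) = -4*m*q
t(c, h) = -96 - 4*h (t(c, h) = h*(-4) - 4*6*4 = -4*h - 96 = -96 - 4*h)
Q = -204 (Q = -96 - (-36)*(-3) = -96 - 4*27 = -96 - 108 = -204)
Q - 1*(-75747) = -204 - 1*(-75747) = -204 + 75747 = 75543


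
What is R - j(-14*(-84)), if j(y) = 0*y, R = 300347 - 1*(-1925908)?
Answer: 2226255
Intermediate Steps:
R = 2226255 (R = 300347 + 1925908 = 2226255)
j(y) = 0
R - j(-14*(-84)) = 2226255 - 1*0 = 2226255 + 0 = 2226255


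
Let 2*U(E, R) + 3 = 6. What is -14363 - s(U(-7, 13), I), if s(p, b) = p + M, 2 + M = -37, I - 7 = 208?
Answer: -28651/2 ≈ -14326.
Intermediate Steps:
I = 215 (I = 7 + 208 = 215)
U(E, R) = 3/2 (U(E, R) = -3/2 + (1/2)*6 = -3/2 + 3 = 3/2)
M = -39 (M = -2 - 37 = -39)
s(p, b) = -39 + p (s(p, b) = p - 39 = -39 + p)
-14363 - s(U(-7, 13), I) = -14363 - (-39 + 3/2) = -14363 - 1*(-75/2) = -14363 + 75/2 = -28651/2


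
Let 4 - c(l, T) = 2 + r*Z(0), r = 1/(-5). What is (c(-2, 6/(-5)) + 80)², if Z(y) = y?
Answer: 6724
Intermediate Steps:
r = -⅕ ≈ -0.20000
c(l, T) = 2 (c(l, T) = 4 - (2 - ⅕*0) = 4 - (2 + 0) = 4 - 1*2 = 4 - 2 = 2)
(c(-2, 6/(-5)) + 80)² = (2 + 80)² = 82² = 6724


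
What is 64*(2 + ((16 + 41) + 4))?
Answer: 4032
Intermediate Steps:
64*(2 + ((16 + 41) + 4)) = 64*(2 + (57 + 4)) = 64*(2 + 61) = 64*63 = 4032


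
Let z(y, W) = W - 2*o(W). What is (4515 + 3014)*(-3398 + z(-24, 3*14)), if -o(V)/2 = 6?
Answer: -25086628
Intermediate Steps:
o(V) = -12 (o(V) = -2*6 = -12)
z(y, W) = 24 + W (z(y, W) = W - 2*(-12) = W + 24 = 24 + W)
(4515 + 3014)*(-3398 + z(-24, 3*14)) = (4515 + 3014)*(-3398 + (24 + 3*14)) = 7529*(-3398 + (24 + 42)) = 7529*(-3398 + 66) = 7529*(-3332) = -25086628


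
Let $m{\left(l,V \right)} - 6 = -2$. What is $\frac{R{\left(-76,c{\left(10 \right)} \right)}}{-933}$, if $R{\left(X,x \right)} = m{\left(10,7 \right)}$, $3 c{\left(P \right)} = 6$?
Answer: $- \frac{4}{933} \approx -0.0042872$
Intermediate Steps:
$m{\left(l,V \right)} = 4$ ($m{\left(l,V \right)} = 6 - 2 = 4$)
$c{\left(P \right)} = 2$ ($c{\left(P \right)} = \frac{1}{3} \cdot 6 = 2$)
$R{\left(X,x \right)} = 4$
$\frac{R{\left(-76,c{\left(10 \right)} \right)}}{-933} = \frac{4}{-933} = 4 \left(- \frac{1}{933}\right) = - \frac{4}{933}$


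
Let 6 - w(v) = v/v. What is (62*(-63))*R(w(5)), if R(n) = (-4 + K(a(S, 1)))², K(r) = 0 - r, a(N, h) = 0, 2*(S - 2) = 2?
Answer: -62496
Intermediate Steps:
S = 3 (S = 2 + (½)*2 = 2 + 1 = 3)
w(v) = 5 (w(v) = 6 - v/v = 6 - 1*1 = 6 - 1 = 5)
K(r) = -r
R(n) = 16 (R(n) = (-4 - 1*0)² = (-4 + 0)² = (-4)² = 16)
(62*(-63))*R(w(5)) = (62*(-63))*16 = -3906*16 = -62496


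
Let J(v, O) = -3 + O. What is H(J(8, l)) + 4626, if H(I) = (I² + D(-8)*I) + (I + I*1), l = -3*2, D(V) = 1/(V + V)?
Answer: 75033/16 ≈ 4689.6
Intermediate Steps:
D(V) = 1/(2*V)
l = -6
H(I) = I² + 31*I/16 (H(I) = (I² + ((½)/(-8))*I) + (I + I*1) = (I² + ((½)*(-⅛))*I) + (I + I) = (I² - I/16) + 2*I = I² + 31*I/16)
H(J(8, l)) + 4626 = (-3 - 6)*(31 + 16*(-3 - 6))/16 + 4626 = (1/16)*(-9)*(31 + 16*(-9)) + 4626 = (1/16)*(-9)*(31 - 144) + 4626 = (1/16)*(-9)*(-113) + 4626 = 1017/16 + 4626 = 75033/16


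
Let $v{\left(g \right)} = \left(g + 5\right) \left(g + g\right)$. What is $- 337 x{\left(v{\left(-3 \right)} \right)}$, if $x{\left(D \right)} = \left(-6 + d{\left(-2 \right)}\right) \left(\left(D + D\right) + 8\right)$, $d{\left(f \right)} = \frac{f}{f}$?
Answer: $-26960$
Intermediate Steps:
$d{\left(f \right)} = 1$
$v{\left(g \right)} = 2 g \left(5 + g\right)$ ($v{\left(g \right)} = \left(5 + g\right) 2 g = 2 g \left(5 + g\right)$)
$x{\left(D \right)} = -40 - 10 D$ ($x{\left(D \right)} = \left(-6 + 1\right) \left(\left(D + D\right) + 8\right) = - 5 \left(2 D + 8\right) = - 5 \left(8 + 2 D\right) = -40 - 10 D$)
$- 337 x{\left(v{\left(-3 \right)} \right)} = - 337 \left(-40 - 10 \cdot 2 \left(-3\right) \left(5 - 3\right)\right) = - 337 \left(-40 - 10 \cdot 2 \left(-3\right) 2\right) = - 337 \left(-40 - -120\right) = - 337 \left(-40 + 120\right) = \left(-337\right) 80 = -26960$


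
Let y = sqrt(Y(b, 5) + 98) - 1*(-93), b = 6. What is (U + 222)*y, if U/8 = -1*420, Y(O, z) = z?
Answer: -291834 - 3138*sqrt(103) ≈ -3.2368e+5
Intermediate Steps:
U = -3360 (U = 8*(-1*420) = 8*(-420) = -3360)
y = 93 + sqrt(103) (y = sqrt(5 + 98) - 1*(-93) = sqrt(103) + 93 = 93 + sqrt(103) ≈ 103.15)
(U + 222)*y = (-3360 + 222)*(93 + sqrt(103)) = -3138*(93 + sqrt(103)) = -291834 - 3138*sqrt(103)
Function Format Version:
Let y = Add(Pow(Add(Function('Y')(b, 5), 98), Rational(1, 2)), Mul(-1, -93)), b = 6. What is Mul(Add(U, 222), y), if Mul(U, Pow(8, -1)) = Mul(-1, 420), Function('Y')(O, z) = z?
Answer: Add(-291834, Mul(-3138, Pow(103, Rational(1, 2)))) ≈ -3.2368e+5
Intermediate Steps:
U = -3360 (U = Mul(8, Mul(-1, 420)) = Mul(8, -420) = -3360)
y = Add(93, Pow(103, Rational(1, 2))) (y = Add(Pow(Add(5, 98), Rational(1, 2)), Mul(-1, -93)) = Add(Pow(103, Rational(1, 2)), 93) = Add(93, Pow(103, Rational(1, 2))) ≈ 103.15)
Mul(Add(U, 222), y) = Mul(Add(-3360, 222), Add(93, Pow(103, Rational(1, 2)))) = Mul(-3138, Add(93, Pow(103, Rational(1, 2)))) = Add(-291834, Mul(-3138, Pow(103, Rational(1, 2))))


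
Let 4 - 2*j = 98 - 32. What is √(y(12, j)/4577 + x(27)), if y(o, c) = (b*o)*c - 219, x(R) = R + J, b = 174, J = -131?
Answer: I*√2475951035/4577 ≈ 10.872*I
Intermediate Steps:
x(R) = -131 + R (x(R) = R - 131 = -131 + R)
j = -31 (j = 2 - (98 - 32)/2 = 2 - ½*66 = 2 - 33 = -31)
y(o, c) = -219 + 174*c*o (y(o, c) = (174*o)*c - 219 = 174*c*o - 219 = -219 + 174*c*o)
√(y(12, j)/4577 + x(27)) = √((-219 + 174*(-31)*12)/4577 + (-131 + 27)) = √((-219 - 64728)*(1/4577) - 104) = √(-64947*1/4577 - 104) = √(-64947/4577 - 104) = √(-540955/4577) = I*√2475951035/4577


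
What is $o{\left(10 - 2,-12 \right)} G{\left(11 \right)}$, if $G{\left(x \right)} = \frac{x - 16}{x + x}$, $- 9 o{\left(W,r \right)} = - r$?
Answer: $\frac{10}{33} \approx 0.30303$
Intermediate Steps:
$o{\left(W,r \right)} = \frac{r}{9}$ ($o{\left(W,r \right)} = - \frac{\left(-1\right) r}{9} = \frac{r}{9}$)
$G{\left(x \right)} = \frac{-16 + x}{2 x}$
$o{\left(10 - 2,-12 \right)} G{\left(11 \right)} = \frac{1}{9} \left(-12\right) \frac{-16 + 11}{2 \cdot 11} = - \frac{4 \cdot \frac{1}{2} \cdot \frac{1}{11} \left(-5\right)}{3} = \left(- \frac{4}{3}\right) \left(- \frac{5}{22}\right) = \frac{10}{33}$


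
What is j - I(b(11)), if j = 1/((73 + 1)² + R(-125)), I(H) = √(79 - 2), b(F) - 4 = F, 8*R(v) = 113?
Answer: 8/43921 - √77 ≈ -8.7748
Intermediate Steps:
R(v) = 113/8 (R(v) = (⅛)*113 = 113/8)
b(F) = 4 + F
I(H) = √77
j = 8/43921 (j = 1/((73 + 1)² + 113/8) = 1/(74² + 113/8) = 1/(5476 + 113/8) = 1/(43921/8) = 8/43921 ≈ 0.00018215)
j - I(b(11)) = 8/43921 - √77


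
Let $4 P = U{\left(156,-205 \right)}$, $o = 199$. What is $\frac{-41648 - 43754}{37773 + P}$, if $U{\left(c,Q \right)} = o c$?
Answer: $- \frac{42701}{22767} \approx -1.8756$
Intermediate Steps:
$U{\left(c,Q \right)} = 199 c$
$P = 7761$ ($P = \frac{199 \cdot 156}{4} = \frac{1}{4} \cdot 31044 = 7761$)
$\frac{-41648 - 43754}{37773 + P} = \frac{-41648 - 43754}{37773 + 7761} = - \frac{85402}{45534} = \left(-85402\right) \frac{1}{45534} = - \frac{42701}{22767}$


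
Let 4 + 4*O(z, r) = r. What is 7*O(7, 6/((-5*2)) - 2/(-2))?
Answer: -63/10 ≈ -6.3000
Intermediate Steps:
O(z, r) = -1 + r/4
7*O(7, 6/((-5*2)) - 2/(-2)) = 7*(-1 + (6/((-5*2)) - 2/(-2))/4) = 7*(-1 + (6/(-10) - 2*(-½))/4) = 7*(-1 + (6*(-⅒) + 1)/4) = 7*(-1 + (-⅗ + 1)/4) = 7*(-1 + (¼)*(⅖)) = 7*(-1 + ⅒) = 7*(-9/10) = -63/10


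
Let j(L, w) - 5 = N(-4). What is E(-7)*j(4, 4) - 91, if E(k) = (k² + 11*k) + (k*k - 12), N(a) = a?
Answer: -82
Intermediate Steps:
j(L, w) = 1 (j(L, w) = 5 - 4 = 1)
E(k) = -12 + 2*k² + 11*k (E(k) = (k² + 11*k) + (k² - 12) = (k² + 11*k) + (-12 + k²) = -12 + 2*k² + 11*k)
E(-7)*j(4, 4) - 91 = (-12 + 2*(-7)² + 11*(-7))*1 - 91 = (-12 + 2*49 - 77)*1 - 91 = (-12 + 98 - 77)*1 - 91 = 9*1 - 91 = 9 - 91 = -82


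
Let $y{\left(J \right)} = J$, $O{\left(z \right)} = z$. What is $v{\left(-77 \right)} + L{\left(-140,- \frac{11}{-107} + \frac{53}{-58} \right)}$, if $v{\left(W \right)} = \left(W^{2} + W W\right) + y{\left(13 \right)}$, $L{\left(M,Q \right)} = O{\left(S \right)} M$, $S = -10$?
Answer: $13271$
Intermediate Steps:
$L{\left(M,Q \right)} = - 10 M$
$v{\left(W \right)} = 13 + 2 W^{2}$ ($v{\left(W \right)} = \left(W^{2} + W W\right) + 13 = \left(W^{2} + W^{2}\right) + 13 = 2 W^{2} + 13 = 13 + 2 W^{2}$)
$v{\left(-77 \right)} + L{\left(-140,- \frac{11}{-107} + \frac{53}{-58} \right)} = \left(13 + 2 \left(-77\right)^{2}\right) - -1400 = \left(13 + 2 \cdot 5929\right) + 1400 = \left(13 + 11858\right) + 1400 = 11871 + 1400 = 13271$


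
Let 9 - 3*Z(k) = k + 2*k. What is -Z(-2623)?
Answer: -2626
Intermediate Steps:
Z(k) = 3 - k (Z(k) = 3 - (k + 2*k)/3 = 3 - k)
-Z(-2623) = -(3 - 1*(-2623)) = -(3 + 2623) = -1*2626 = -2626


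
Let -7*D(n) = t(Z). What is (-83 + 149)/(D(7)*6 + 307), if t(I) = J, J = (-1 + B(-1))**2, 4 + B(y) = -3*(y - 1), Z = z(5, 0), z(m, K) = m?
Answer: 462/2143 ≈ 0.21559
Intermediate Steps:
Z = 5
B(y) = -1 - 3*y (B(y) = -4 - 3*(y - 1) = -4 - 3*(-1 + y) = -4 + (3 - 3*y) = -1 - 3*y)
J = 1 (J = (-1 + (-1 - 3*(-1)))**2 = (-1 + (-1 + 3))**2 = (-1 + 2)**2 = 1**2 = 1)
t(I) = 1
D(n) = -1/7 (D(n) = -1/7*1 = -1/7)
(-83 + 149)/(D(7)*6 + 307) = (-83 + 149)/(-1/7*6 + 307) = 66/(-6/7 + 307) = 66/(2143/7) = 66*(7/2143) = 462/2143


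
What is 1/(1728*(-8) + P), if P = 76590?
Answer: 1/62766 ≈ 1.5932e-5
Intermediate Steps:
1/(1728*(-8) + P) = 1/(1728*(-8) + 76590) = 1/(-13824 + 76590) = 1/62766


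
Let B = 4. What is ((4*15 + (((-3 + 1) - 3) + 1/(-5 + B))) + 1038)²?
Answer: 1192464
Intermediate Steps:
((4*15 + (((-3 + 1) - 3) + 1/(-5 + B))) + 1038)² = ((4*15 + (((-3 + 1) - 3) + 1/(-5 + 4))) + 1038)² = ((60 + ((-2 - 3) + 1/(-1))) + 1038)² = ((60 + (-5 - 1)) + 1038)² = ((60 - 6) + 1038)² = (54 + 1038)² = 1092² = 1192464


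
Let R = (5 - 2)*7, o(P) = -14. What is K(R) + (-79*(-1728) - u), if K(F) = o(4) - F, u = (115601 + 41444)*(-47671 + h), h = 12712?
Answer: 5490272632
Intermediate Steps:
R = 21 (R = 3*7 = 21)
u = -5490136155 (u = (115601 + 41444)*(-47671 + 12712) = 157045*(-34959) = -5490136155)
K(F) = -14 - F
K(R) + (-79*(-1728) - u) = (-14 - 1*21) + (-79*(-1728) - 1*(-5490136155)) = (-14 - 21) + (136512 + 5490136155) = -35 + 5490272667 = 5490272632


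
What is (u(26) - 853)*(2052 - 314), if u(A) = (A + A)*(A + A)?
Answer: 3217038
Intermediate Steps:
u(A) = 4*A² (u(A) = (2*A)*(2*A) = 4*A²)
(u(26) - 853)*(2052 - 314) = (4*26² - 853)*(2052 - 314) = (4*676 - 853)*1738 = (2704 - 853)*1738 = 1851*1738 = 3217038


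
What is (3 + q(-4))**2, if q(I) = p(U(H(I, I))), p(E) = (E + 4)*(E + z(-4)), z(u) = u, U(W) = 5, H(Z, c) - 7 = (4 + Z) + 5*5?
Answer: 144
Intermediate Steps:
H(Z, c) = 36 + Z (H(Z, c) = 7 + ((4 + Z) + 5*5) = 7 + ((4 + Z) + 25) = 7 + (29 + Z) = 36 + Z)
p(E) = (-4 + E)*(4 + E) (p(E) = (E + 4)*(E - 4) = (4 + E)*(-4 + E) = (-4 + E)*(4 + E))
q(I) = 9 (q(I) = -16 + 5**2 = -16 + 25 = 9)
(3 + q(-4))**2 = (3 + 9)**2 = 12**2 = 144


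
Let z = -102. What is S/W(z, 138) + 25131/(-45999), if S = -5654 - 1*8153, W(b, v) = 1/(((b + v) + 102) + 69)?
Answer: -43822473694/15333 ≈ -2.8580e+6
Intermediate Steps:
W(b, v) = 1/(171 + b + v) (W(b, v) = 1/((102 + b + v) + 69) = 1/(171 + b + v))
S = -13807 (S = -5654 - 8153 = -13807)
S/W(z, 138) + 25131/(-45999) = -13807/(1/(171 - 102 + 138)) + 25131/(-45999) = -13807/(1/207) + 25131*(-1/45999) = -13807/1/207 - 8377/15333 = -13807*207 - 8377/15333 = -2858049 - 8377/15333 = -43822473694/15333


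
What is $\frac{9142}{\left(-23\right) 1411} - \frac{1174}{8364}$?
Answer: $- \frac{3369515}{7983438} \approx -0.42206$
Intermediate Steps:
$\frac{9142}{\left(-23\right) 1411} - \frac{1174}{8364} = \frac{9142}{-32453} - \frac{587}{4182} = 9142 \left(- \frac{1}{32453}\right) - \frac{587}{4182} = - \frac{9142}{32453} - \frac{587}{4182} = - \frac{3369515}{7983438}$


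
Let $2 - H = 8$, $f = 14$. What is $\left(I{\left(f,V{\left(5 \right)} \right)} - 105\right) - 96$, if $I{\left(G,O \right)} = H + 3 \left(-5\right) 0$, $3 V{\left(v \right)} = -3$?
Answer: $-207$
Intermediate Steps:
$V{\left(v \right)} = -1$ ($V{\left(v \right)} = \frac{1}{3} \left(-3\right) = -1$)
$H = -6$ ($H = 2 - 8 = -6$)
$I{\left(G,O \right)} = -6$ ($I{\left(G,O \right)} = -6 + 3 \left(-5\right) 0 = -6 - 0 = -6 + 0 = -6$)
$\left(I{\left(f,V{\left(5 \right)} \right)} - 105\right) - 96 = \left(-6 - 105\right) - 96 = -111 - 96 = -207$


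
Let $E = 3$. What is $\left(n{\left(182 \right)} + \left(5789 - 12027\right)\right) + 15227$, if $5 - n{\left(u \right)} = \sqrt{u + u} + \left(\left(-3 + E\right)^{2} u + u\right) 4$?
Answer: $8266 - 2 \sqrt{91} \approx 8246.9$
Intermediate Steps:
$n{\left(u \right)} = 5 - 4 u - \sqrt{2} \sqrt{u}$ ($n{\left(u \right)} = 5 - \left(\sqrt{u + u} + \left(\left(-3 + 3\right)^{2} u + u\right) 4\right) = 5 - \left(\sqrt{2 u} + \left(0^{2} u + u\right) 4\right) = 5 - \left(\sqrt{2} \sqrt{u} + \left(0 u + u\right) 4\right) = 5 - \left(\sqrt{2} \sqrt{u} + \left(0 + u\right) 4\right) = 5 - \left(\sqrt{2} \sqrt{u} + u 4\right) = 5 - \left(\sqrt{2} \sqrt{u} + 4 u\right) = 5 - \left(4 u + \sqrt{2} \sqrt{u}\right) = 5 - 4 u - \sqrt{2} \sqrt{u}$)
$\left(n{\left(182 \right)} + \left(5789 - 12027\right)\right) + 15227 = \left(\left(5 - 728 - \sqrt{2} \sqrt{182}\right) + \left(5789 - 12027\right)\right) + 15227 = \left(\left(5 - 728 - 2 \sqrt{91}\right) - 6238\right) + 15227 = \left(\left(-723 - 2 \sqrt{91}\right) - 6238\right) + 15227 = \left(-6961 - 2 \sqrt{91}\right) + 15227 = 8266 - 2 \sqrt{91}$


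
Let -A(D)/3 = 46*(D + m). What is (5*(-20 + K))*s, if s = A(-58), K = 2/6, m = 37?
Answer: -284970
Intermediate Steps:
A(D) = -5106 - 138*D (A(D) = -138*(D + 37) = -138*(37 + D) = -3*(1702 + 46*D) = -5106 - 138*D)
K = ⅓ (K = 2*(⅙) = ⅓ ≈ 0.33333)
s = 2898 (s = -5106 - 138*(-58) = -5106 + 8004 = 2898)
(5*(-20 + K))*s = (5*(-20 + ⅓))*2898 = (5*(-59/3))*2898 = -295/3*2898 = -284970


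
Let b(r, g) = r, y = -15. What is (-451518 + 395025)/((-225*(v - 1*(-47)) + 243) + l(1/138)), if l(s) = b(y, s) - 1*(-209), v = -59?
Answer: -56493/3137 ≈ -18.009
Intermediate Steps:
l(s) = 194 (l(s) = -15 - 1*(-209) = -15 + 209 = 194)
(-451518 + 395025)/((-225*(v - 1*(-47)) + 243) + l(1/138)) = (-451518 + 395025)/((-225*(-59 - 1*(-47)) + 243) + 194) = -56493/((-225*(-59 + 47) + 243) + 194) = -56493/((-225*(-12) + 243) + 194) = -56493/((2700 + 243) + 194) = -56493/(2943 + 194) = -56493/3137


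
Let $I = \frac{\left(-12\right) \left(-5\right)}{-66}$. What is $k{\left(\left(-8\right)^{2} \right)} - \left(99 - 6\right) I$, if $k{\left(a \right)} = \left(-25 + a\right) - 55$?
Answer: $\frac{754}{11} \approx 68.545$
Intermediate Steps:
$I = - \frac{10}{11}$ ($I = 60 \left(- \frac{1}{66}\right) = - \frac{10}{11} \approx -0.90909$)
$k{\left(a \right)} = -80 + a$
$k{\left(\left(-8\right)^{2} \right)} - \left(99 - 6\right) I = \left(-80 + \left(-8\right)^{2}\right) - \left(99 - 6\right) \left(- \frac{10}{11}\right) = \left(-80 + 64\right) - 93 \left(- \frac{10}{11}\right) = -16 - - \frac{930}{11} = -16 + \frac{930}{11} = \frac{754}{11}$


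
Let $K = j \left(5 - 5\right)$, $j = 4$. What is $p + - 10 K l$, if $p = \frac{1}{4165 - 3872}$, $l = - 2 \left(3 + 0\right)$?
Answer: $\frac{1}{293} \approx 0.003413$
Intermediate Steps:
$l = -6$ ($l = \left(-2\right) 3 = -6$)
$K = 0$ ($K = 4 \left(5 - 5\right) = 4 \cdot 0 = 0$)
$p = \frac{1}{293} \approx 0.003413$
$p + - 10 K l = \frac{1}{293} + \left(-10\right) 0 \left(-6\right) = \frac{1}{293} + 0 \left(-6\right) = \frac{1}{293} + 0 = \frac{1}{293}$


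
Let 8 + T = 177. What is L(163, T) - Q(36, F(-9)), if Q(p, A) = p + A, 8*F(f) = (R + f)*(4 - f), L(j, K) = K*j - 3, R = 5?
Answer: 55029/2 ≈ 27515.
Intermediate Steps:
T = 169 (T = -8 + 177 = 169)
L(j, K) = -3 + K*j
F(f) = (4 - f)*(5 + f)/8 (F(f) = ((5 + f)*(4 - f))/8 = ((4 - f)*(5 + f))/8 = (4 - f)*(5 + f)/8)
Q(p, A) = A + p
L(163, T) - Q(36, F(-9)) = (-3 + 169*163) - ((5/2 - ⅛*(-9) - ⅛*(-9)²) + 36) = (-3 + 27547) - ((5/2 + 9/8 - ⅛*81) + 36) = 27544 - ((5/2 + 9/8 - 81/8) + 36) = 27544 - (-13/2 + 36) = 27544 - 1*59/2 = 27544 - 59/2 = 55029/2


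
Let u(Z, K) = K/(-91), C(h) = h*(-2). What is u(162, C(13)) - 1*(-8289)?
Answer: 58025/7 ≈ 8289.3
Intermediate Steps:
C(h) = -2*h
u(Z, K) = -K/91 (u(Z, K) = K*(-1/91) = -K/91)
u(162, C(13)) - 1*(-8289) = -(-2)*13/91 - 1*(-8289) = -1/91*(-26) + 8289 = 2/7 + 8289 = 58025/7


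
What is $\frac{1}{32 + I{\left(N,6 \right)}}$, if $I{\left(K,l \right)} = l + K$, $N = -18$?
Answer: $\frac{1}{20} \approx 0.05$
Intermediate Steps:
$I{\left(K,l \right)} = K + l$
$\frac{1}{32 + I{\left(N,6 \right)}} = \frac{1}{32 + \left(-18 + 6\right)} = \frac{1}{32 - 12} = \frac{1}{20}$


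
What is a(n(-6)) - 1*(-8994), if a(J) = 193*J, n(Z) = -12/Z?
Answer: 9380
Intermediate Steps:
a(n(-6)) - 1*(-8994) = 193*(-12/(-6)) - 1*(-8994) = 193*(-12*(-1/6)) + 8994 = 193*2 + 8994 = 386 + 8994 = 9380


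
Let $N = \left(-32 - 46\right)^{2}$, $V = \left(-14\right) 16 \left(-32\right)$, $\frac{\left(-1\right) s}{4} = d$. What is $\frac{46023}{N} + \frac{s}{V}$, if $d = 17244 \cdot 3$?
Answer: $- \frac{4838839}{227136} \approx -21.304$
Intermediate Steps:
$d = 51732$
$s = -206928$ ($s = \left(-4\right) 51732 = -206928$)
$V = 7168$ ($V = \left(-224\right) \left(-32\right) = 7168$)
$N = 6084$ ($N = \left(-78\right)^{2} = 6084$)
$\frac{46023}{N} + \frac{s}{V} = \frac{46023}{6084} - \frac{206928}{7168} = 46023 \cdot \frac{1}{6084} - \frac{12933}{448} = \frac{15341}{2028} - \frac{12933}{448} = - \frac{4838839}{227136}$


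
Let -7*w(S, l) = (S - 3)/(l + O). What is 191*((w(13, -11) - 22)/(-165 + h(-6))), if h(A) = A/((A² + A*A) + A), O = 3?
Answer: 1283711/50848 ≈ 25.246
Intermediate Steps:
w(S, l) = -(-3 + S)/(7*(3 + l)) (w(S, l) = -(S - 3)/(7*(l + 3)) = -(-3 + S)/(7*(3 + l)))
h(A) = A/(A + 2*A²) (h(A) = A/((A² + A²) + A) = A/(2*A² + A) = A/(A + 2*A²))
191*((w(13, -11) - 22)/(-165 + h(-6))) = 191*(((3 - 1*13)/(7*(3 - 11)) - 22)/(-165 + 1/(1 + 2*(-6)))) = 191*(((⅐)*(3 - 13)/(-8) - 22)/(-165 + 1/(1 - 12))) = 191*(((⅐)*(-⅛)*(-10) - 22)/(-165 + 1/(-11))) = 191*((5/28 - 22)/(-165 - 1/11)) = 191*(-611/(28*(-1816/11))) = 191*(-611/28*(-11/1816)) = 191*(6721/50848) = 1283711/50848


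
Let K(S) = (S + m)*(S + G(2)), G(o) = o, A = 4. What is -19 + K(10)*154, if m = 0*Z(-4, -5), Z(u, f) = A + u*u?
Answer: 18461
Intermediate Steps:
Z(u, f) = 4 + u² (Z(u, f) = 4 + u*u = 4 + u²)
m = 0 (m = 0*(4 + (-4)²) = 0*(4 + 16) = 0*20 = 0)
K(S) = S*(2 + S) (K(S) = (S + 0)*(S + 2) = S*(2 + S))
-19 + K(10)*154 = -19 + (10*(2 + 10))*154 = -19 + (10*12)*154 = -19 + 120*154 = -19 + 18480 = 18461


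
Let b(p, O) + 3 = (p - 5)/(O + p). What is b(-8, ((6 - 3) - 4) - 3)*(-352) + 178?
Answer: 2558/3 ≈ 852.67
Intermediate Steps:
b(p, O) = -3 + (-5 + p)/(O + p) (b(p, O) = -3 + (p - 5)/(O + p) = -3 + (-5 + p)/(O + p))
b(-8, ((6 - 3) - 4) - 3)*(-352) + 178 = ((-5 - 3*(((6 - 3) - 4) - 3) - 2*(-8))/((((6 - 3) - 4) - 3) - 8))*(-352) + 178 = ((-5 - 3*((3 - 4) - 3) + 16)/(((3 - 4) - 3) - 8))*(-352) + 178 = ((-5 - 3*(-1 - 3) + 16)/((-1 - 3) - 8))*(-352) + 178 = ((-5 - 3*(-4) + 16)/(-4 - 8))*(-352) + 178 = ((-5 + 12 + 16)/(-12))*(-352) + 178 = -1/12*23*(-352) + 178 = -23/12*(-352) + 178 = 2024/3 + 178 = 2558/3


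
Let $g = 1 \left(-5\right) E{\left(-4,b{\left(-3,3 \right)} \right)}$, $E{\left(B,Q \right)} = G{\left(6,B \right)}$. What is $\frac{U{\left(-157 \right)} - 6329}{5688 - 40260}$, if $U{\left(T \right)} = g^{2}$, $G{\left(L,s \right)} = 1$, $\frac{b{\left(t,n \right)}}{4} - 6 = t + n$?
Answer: $\frac{1576}{8643} \approx 0.18234$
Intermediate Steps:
$b{\left(t,n \right)} = 24 + 4 n + 4 t$ ($b{\left(t,n \right)} = 24 + 4 \left(t + n\right) = 24 + 4 \left(n + t\right) = 24 + \left(4 n + 4 t\right) = 24 + 4 n + 4 t$)
$E{\left(B,Q \right)} = 1$
$g = -5$ ($g = 1 \left(-5\right) 1 = \left(-5\right) 1 = -5$)
$U{\left(T \right)} = 25$ ($U{\left(T \right)} = \left(-5\right)^{2} = 25$)
$\frac{U{\left(-157 \right)} - 6329}{5688 - 40260} = \frac{25 - 6329}{5688 - 40260} = \frac{25 - 6329}{-34572} = \left(25 - 6329\right) \left(- \frac{1}{34572}\right) = \left(-6304\right) \left(- \frac{1}{34572}\right) = \frac{1576}{8643}$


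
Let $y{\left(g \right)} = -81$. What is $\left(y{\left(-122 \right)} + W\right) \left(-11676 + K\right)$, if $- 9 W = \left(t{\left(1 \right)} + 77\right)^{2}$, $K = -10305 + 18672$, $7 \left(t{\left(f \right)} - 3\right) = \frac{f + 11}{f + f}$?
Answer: $\frac{392752931}{147} \approx 2.6718 \cdot 10^{6}$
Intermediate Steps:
$t{\left(f \right)} = 3 + \frac{11 + f}{14 f}$ ($t{\left(f \right)} = 3 + \frac{\left(f + 11\right) \frac{1}{f + f}}{7} = 3 + \frac{\left(11 + f\right) \frac{1}{2 f}}{7} = 3 + \frac{\frac{1}{2} \frac{1}{f} \left(11 + f\right)}{7} = 3 + \frac{11 + f}{14 f}$)
$K = 8367$
$W = - \frac{320356}{441}$ ($W = - \frac{\left(\frac{11 + 43 \cdot 1}{14 \cdot 1} + 77\right)^{2}}{9} = - \frac{\left(\frac{1}{14} \cdot 1 \left(11 + 43\right) + 77\right)^{2}}{9} = - \frac{\left(\frac{1}{14} \cdot 1 \cdot 54 + 77\right)^{2}}{9} = - \frac{\left(\frac{27}{7} + 77\right)^{2}}{9} = - \frac{\left(\frac{566}{7}\right)^{2}}{9} = \left(- \frac{1}{9}\right) \frac{320356}{49} = - \frac{320356}{441} \approx -726.43$)
$\left(y{\left(-122 \right)} + W\right) \left(-11676 + K\right) = \left(-81 - \frac{320356}{441}\right) \left(-11676 + 8367\right) = \left(- \frac{356077}{441}\right) \left(-3309\right) = \frac{392752931}{147}$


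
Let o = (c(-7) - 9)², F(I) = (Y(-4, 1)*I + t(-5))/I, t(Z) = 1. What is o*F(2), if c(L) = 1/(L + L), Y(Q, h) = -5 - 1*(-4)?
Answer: -16129/392 ≈ -41.145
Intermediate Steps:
Y(Q, h) = -1 (Y(Q, h) = -5 + 4 = -1)
c(L) = 1/(2*L)
F(I) = (1 - I)/I (F(I) = (-I + 1)/I = (1 - I)/I)
o = 16129/196 (o = ((½)/(-7) - 9)² = ((½)*(-⅐) - 9)² = (-1/14 - 9)² = (-127/14)² = 16129/196 ≈ 82.291)
o*F(2) = 16129*((1 - 1*2)/2)/196 = 16129*((1 - 2)/2)/196 = 16129*((½)*(-1))/196 = (16129/196)*(-½) = -16129/392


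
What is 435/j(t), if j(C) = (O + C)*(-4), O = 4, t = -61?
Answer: 145/76 ≈ 1.9079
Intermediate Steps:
j(C) = -16 - 4*C (j(C) = (4 + C)*(-4) = -16 - 4*C)
435/j(t) = 435/(-16 - 4*(-61)) = 435/(-16 + 244) = 435/228 = 435*(1/228) = 145/76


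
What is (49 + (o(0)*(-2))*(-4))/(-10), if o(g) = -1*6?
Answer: -⅒ ≈ -0.10000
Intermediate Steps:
o(g) = -6
(49 + (o(0)*(-2))*(-4))/(-10) = (49 - 6*(-2)*(-4))/(-10) = -(49 + 12*(-4))/10 = -(49 - 48)/10 = -⅒*1 = -⅒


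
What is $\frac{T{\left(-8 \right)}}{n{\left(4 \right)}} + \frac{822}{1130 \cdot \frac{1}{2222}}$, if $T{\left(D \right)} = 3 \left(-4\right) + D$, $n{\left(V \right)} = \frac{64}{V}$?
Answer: $\frac{3650143}{2260} \approx 1615.1$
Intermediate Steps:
$T{\left(D \right)} = -12 + D$
$\frac{T{\left(-8 \right)}}{n{\left(4 \right)}} + \frac{822}{1130 \cdot \frac{1}{2222}} = \frac{-12 - 8}{64 \cdot \frac{1}{4}} + \frac{822}{1130 \cdot \frac{1}{2222}} = - \frac{20}{64 \cdot \frac{1}{4}} + \frac{822}{1130 \cdot \frac{1}{2222}} = - \frac{20}{16} + \frac{822}{\frac{565}{1111}} = \left(-20\right) \frac{1}{16} + 822 \cdot \frac{1111}{565} = - \frac{5}{4} + \frac{913242}{565} = \frac{3650143}{2260}$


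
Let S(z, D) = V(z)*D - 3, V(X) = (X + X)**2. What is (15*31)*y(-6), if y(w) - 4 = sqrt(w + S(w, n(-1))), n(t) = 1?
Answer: 1860 + 1395*sqrt(15) ≈ 7262.8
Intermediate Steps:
V(X) = 4*X**2 (V(X) = (2*X)**2 = 4*X**2)
S(z, D) = -3 + 4*D*z**2 (S(z, D) = (4*z**2)*D - 3 = 4*D*z**2 - 3 = -3 + 4*D*z**2)
y(w) = 4 + sqrt(-3 + w + 4*w**2) (y(w) = 4 + sqrt(w + (-3 + 4*1*w**2)) = 4 + sqrt(w + (-3 + 4*w**2)) = 4 + sqrt(-3 + w + 4*w**2))
(15*31)*y(-6) = (15*31)*(4 + sqrt(-3 - 6 + 4*(-6)**2)) = 465*(4 + sqrt(-3 - 6 + 4*36)) = 465*(4 + sqrt(-3 - 6 + 144)) = 465*(4 + sqrt(135)) = 465*(4 + 3*sqrt(15)) = 1860 + 1395*sqrt(15)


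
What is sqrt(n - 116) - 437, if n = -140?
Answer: -437 + 16*I ≈ -437.0 + 16.0*I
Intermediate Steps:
sqrt(n - 116) - 437 = sqrt(-140 - 116) - 437 = sqrt(-256) - 437 = 16*I - 437 = -437 + 16*I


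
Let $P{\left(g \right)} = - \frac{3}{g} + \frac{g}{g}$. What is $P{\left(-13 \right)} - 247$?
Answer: $- \frac{3195}{13} \approx -245.77$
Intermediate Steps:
$P{\left(g \right)} = 1 - \frac{3}{g}$ ($P{\left(g \right)} = - \frac{3}{g} + 1 = 1 - \frac{3}{g}$)
$P{\left(-13 \right)} - 247 = \frac{-3 - 13}{-13} - 247 = \left(- \frac{1}{13}\right) \left(-16\right) - 247 = \frac{16}{13} - 247 = - \frac{3195}{13}$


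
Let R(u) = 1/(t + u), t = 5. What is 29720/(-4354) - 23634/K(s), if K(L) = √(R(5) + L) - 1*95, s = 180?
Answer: 15854768320/64184491 + 7878*√18010/29483 ≈ 282.88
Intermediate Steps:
R(u) = 1/(5 + u)
K(L) = -95 + √(⅒ + L) (K(L) = √(1/(5 + 5) + L) - 1*95 = √(1/10 + L) - 95 = √(⅒ + L) - 95 = -95 + √(⅒ + L))
29720/(-4354) - 23634/K(s) = 29720/(-4354) - 23634/(-95 + √(10 + 100*180)/10) = 29720*(-1/4354) - 23634/(-95 + √(10 + 18000)/10) = -14860/2177 - 23634/(-95 + √18010/10)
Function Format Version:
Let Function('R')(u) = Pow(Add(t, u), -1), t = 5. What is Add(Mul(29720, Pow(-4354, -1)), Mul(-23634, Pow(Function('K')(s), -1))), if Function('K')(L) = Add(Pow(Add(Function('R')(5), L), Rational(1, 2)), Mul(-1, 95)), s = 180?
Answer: Add(Rational(15854768320, 64184491), Mul(Rational(7878, 29483), Pow(18010, Rational(1, 2)))) ≈ 282.88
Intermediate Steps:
Function('R')(u) = Pow(Add(5, u), -1)
Function('K')(L) = Add(-95, Pow(Add(Rational(1, 10), L), Rational(1, 2))) (Function('K')(L) = Add(Pow(Add(Pow(Add(5, 5), -1), L), Rational(1, 2)), Mul(-1, 95)) = Add(Pow(Add(Pow(10, -1), L), Rational(1, 2)), -95) = Add(Pow(Add(Rational(1, 10), L), Rational(1, 2)), -95) = Add(-95, Pow(Add(Rational(1, 10), L), Rational(1, 2))))
Add(Mul(29720, Pow(-4354, -1)), Mul(-23634, Pow(Function('K')(s), -1))) = Add(Mul(29720, Pow(-4354, -1)), Mul(-23634, Pow(Add(-95, Mul(Rational(1, 10), Pow(Add(10, Mul(100, 180)), Rational(1, 2)))), -1))) = Add(Mul(29720, Rational(-1, 4354)), Mul(-23634, Pow(Add(-95, Mul(Rational(1, 10), Pow(Add(10, 18000), Rational(1, 2)))), -1))) = Add(Rational(-14860, 2177), Mul(-23634, Pow(Add(-95, Mul(Rational(1, 10), Pow(18010, Rational(1, 2)))), -1)))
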